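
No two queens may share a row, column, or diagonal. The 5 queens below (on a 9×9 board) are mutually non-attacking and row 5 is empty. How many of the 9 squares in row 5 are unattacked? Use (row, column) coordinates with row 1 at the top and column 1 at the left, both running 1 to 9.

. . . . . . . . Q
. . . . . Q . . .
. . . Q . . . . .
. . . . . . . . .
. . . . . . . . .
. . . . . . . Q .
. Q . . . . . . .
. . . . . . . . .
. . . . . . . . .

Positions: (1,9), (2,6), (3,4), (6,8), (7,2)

1

(1,9) attacks row 5 at column 9 and diagonals 5.
(2,6) attacks row 5 at column 6 and diagonals 3, 9.
(3,4) attacks row 5 at column 4 and diagonals 2, 6.
(6,8) attacks row 5 at column 8 and diagonals 7, 9.
(7,2) attacks row 5 at column 2 and diagonals 4.
Attacked columns: {2, 3, 4, 5, 6, 7, 8, 9}. Safe: {1}.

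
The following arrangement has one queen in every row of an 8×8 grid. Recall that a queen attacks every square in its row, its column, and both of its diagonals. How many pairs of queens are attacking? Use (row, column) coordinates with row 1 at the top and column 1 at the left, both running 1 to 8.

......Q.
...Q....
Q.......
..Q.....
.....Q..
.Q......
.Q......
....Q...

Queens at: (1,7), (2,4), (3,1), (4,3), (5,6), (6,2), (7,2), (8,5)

2

Same column: (6,2)–(7,2) (column 2).
Same diagonal: (1,7)–(6,2) (|1−6| = |7−2| = 5).
Total attacking pairs: 2.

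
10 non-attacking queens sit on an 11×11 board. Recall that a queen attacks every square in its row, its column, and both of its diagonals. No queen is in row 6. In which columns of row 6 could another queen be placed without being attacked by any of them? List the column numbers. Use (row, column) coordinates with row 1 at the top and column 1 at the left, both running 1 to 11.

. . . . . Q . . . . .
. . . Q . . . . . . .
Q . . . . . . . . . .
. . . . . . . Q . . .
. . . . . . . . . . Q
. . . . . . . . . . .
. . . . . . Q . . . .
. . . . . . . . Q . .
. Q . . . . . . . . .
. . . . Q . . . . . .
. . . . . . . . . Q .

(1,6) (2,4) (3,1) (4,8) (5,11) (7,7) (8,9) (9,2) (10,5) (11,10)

columns 3

(1,6) attacks row 6 at column 6 and diagonals 1, 11.
(2,4) attacks row 6 at column 4 and diagonals 8.
(3,1) attacks row 6 at column 1 and diagonals 4.
(4,8) attacks row 6 at column 8 and diagonals 6, 10.
(5,11) attacks row 6 at column 11 and diagonals 10.
(7,7) attacks row 6 at column 7 and diagonals 6, 8.
(8,9) attacks row 6 at column 9 and diagonals 7, 11.
(9,2) attacks row 6 at column 2 and diagonals 5.
(10,5) attacks row 6 at column 5 and diagonals 1, 9.
(11,10) attacks row 6 at column 10 and diagonals 5.
Attacked columns: {1, 2, 4, 5, 6, 7, 8, 9, 10, 11}. Safe: {3}.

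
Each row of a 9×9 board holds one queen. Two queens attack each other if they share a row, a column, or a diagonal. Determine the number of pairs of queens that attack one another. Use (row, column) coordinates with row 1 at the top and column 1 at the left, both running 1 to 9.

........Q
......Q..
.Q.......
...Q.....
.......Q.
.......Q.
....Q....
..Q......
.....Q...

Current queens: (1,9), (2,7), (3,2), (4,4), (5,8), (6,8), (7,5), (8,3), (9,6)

Same column: (5,8)–(6,8) (column 8).
Total attacking pairs: 1.

1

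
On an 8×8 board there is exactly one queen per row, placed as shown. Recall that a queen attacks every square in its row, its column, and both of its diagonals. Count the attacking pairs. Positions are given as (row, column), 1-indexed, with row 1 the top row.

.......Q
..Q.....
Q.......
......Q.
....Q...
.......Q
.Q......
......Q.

3

Same column: (1,8)–(6,8) (column 8); (4,7)–(8,7) (column 7).
Same diagonal: (1,8)–(7,2) (|1−7| = |8−2| = 6).
Total attacking pairs: 3.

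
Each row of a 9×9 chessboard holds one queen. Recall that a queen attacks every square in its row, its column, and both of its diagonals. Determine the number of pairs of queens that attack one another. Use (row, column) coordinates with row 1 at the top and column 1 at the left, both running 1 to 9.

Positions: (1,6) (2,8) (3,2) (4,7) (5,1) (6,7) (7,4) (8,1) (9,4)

Same column: (4,7)–(6,7) (column 7); (5,1)–(8,1) (column 1); (7,4)–(9,4) (column 4).
Same diagonal: (4,7)–(7,4) (|4−7| = |7−4| = 3); (6,7)–(9,4) (|6−9| = |7−4| = 3).
Total attacking pairs: 5.

5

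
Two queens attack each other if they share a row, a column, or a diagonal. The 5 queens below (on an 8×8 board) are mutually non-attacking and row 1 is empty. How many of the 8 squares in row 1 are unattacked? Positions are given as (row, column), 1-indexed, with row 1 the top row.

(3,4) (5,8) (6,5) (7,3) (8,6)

2

(3,4) attacks row 1 at column 4 and diagonals 2, 6.
(5,8) attacks row 1 at column 8 and diagonals 4.
(6,5) attacks row 1 at column 5.
(7,3) attacks row 1 at column 3.
(8,6) attacks row 1 at column 6.
Attacked columns: {2, 3, 4, 5, 6, 8}. Safe: {1, 7}.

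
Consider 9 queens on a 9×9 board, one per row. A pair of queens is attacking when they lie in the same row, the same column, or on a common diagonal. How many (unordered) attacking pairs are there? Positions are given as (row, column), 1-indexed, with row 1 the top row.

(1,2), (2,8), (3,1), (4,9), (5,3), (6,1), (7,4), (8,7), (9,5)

Same column: (3,1)–(6,1) (column 1).
Same diagonal: (3,1)–(5,3) (|3−5| = |1−3| = 2).
Total attacking pairs: 2.

2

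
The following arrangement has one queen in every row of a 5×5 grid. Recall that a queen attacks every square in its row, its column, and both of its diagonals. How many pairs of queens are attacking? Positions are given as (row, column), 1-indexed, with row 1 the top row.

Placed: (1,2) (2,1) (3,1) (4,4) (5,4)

4

Same column: (2,1)–(3,1) (column 1); (4,4)–(5,4) (column 4).
Same diagonal: (1,2)–(2,1) (|1−2| = |2−1| = 1); (2,1)–(5,4) (|2−5| = |1−4| = 3).
Total attacking pairs: 4.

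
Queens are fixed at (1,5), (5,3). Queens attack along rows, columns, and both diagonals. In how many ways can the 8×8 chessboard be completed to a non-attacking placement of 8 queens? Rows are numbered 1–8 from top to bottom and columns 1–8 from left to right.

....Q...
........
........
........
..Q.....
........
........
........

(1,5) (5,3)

6

Branch on row 2: col 1 → 1; col 2 → 1; col 7 → 3; col 8 → 1.
Sum: 1 + 1 + 3 + 1 = 6.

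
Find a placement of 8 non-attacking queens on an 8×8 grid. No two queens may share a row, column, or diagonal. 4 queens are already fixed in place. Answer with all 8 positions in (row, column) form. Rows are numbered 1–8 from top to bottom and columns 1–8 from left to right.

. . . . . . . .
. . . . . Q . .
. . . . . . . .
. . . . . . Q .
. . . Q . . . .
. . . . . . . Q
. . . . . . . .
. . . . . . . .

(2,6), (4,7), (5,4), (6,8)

Row 1: attacked by (2,6)→{5,6,7}; (4,7)→{4,7}; (5,4)→{4,8}; (6,8)→{3,8}. Safe: 1, 2. Place at column 2.
Row 3: attacked by (1,2)→{2,4}; (2,6)→{5,6,7}; (4,7)→{6,7,8}; (5,4)→{2,4,6}; (6,8)→{5,8}. Safe: 1, 3. Place at column 1.
Row 7: attacked by (1,2)→{2,8}; (2,6)→{1,6}; (3,1)→{1,5}; (4,7)→{4,7}; (5,4)→{2,4,6}; (6,8)→{7,8}. Safe: 3. Place at column 3.
Row 8: attacked by (1,2)→{2}; (2,6)→{6}; (3,1)→{1,6}; (4,7)→{3,7}; (5,4)→{1,4,7}; (6,8)→{6,8}; (7,3)→{2,3,4}. Safe: 5. Place at column 5.
Columns [2, 6, 1, 7, 4, 8, 3, 5], r−c [-1, -4, 2, -3, 1, -2, 4, 3], r+c [3, 8, 4, 11, 9, 14, 10, 13] are all distinct, so no two queens attack.

(1,2) (2,6) (3,1) (4,7) (5,4) (6,8) (7,3) (8,5)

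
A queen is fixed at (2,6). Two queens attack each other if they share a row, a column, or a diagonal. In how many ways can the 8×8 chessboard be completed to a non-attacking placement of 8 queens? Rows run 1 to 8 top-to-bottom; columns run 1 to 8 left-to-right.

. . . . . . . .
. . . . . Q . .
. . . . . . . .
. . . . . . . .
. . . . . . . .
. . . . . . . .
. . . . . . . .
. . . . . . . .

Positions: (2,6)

14

Branch on row 1: col 1 → 1; col 2 → 2; col 3 → 8; col 4 → 3; col 8 → 0.
Sum: 1 + 2 + 8 + 3 + 0 = 14.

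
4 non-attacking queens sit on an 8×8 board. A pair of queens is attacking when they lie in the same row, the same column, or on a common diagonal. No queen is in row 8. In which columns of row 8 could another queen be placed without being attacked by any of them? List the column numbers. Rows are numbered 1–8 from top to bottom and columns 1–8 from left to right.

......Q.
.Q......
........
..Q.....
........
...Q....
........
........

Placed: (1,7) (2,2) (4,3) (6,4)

(1,7) attacks row 8 at column 7.
(2,2) attacks row 8 at column 2 and diagonals 8.
(4,3) attacks row 8 at column 3 and diagonals 7.
(6,4) attacks row 8 at column 4 and diagonals 2, 6.
Attacked columns: {2, 3, 4, 6, 7, 8}. Safe: {1, 5}.

columns 1, 5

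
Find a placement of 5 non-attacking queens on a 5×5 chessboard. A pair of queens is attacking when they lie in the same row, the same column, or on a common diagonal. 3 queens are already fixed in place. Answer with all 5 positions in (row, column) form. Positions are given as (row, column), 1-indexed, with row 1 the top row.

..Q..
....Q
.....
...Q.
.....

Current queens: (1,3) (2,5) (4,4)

(1,3) (2,5) (3,2) (4,4) (5,1)

Row 3: attacked by (1,3)→{1,3,5}; (2,5)→{4,5}; (4,4)→{3,4,5}. Safe: 2. Place at column 2.
Row 5: attacked by (1,3)→{3}; (2,5)→{2,5}; (3,2)→{2,4}; (4,4)→{3,4,5}. Safe: 1. Place at column 1.
Columns [3, 5, 2, 4, 1], r−c [-2, -3, 1, 0, 4], r+c [4, 7, 5, 8, 6] are all distinct, so no two queens attack.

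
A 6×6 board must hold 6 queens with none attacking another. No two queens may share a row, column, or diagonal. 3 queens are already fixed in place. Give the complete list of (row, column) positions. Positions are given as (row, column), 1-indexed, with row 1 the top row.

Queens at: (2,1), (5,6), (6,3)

(1,4) (2,1) (3,5) (4,2) (5,6) (6,3)

Row 1: attacked by (2,1)→{1,2}; (5,6)→{2,6}; (6,3)→{3}. Safe: 4, 5. Place at column 4.
Row 3: attacked by (1,4)→{2,4,6}; (2,1)→{1,2}; (5,6)→{4,6}; (6,3)→{3,6}. Safe: 5. Place at column 5.
Row 4: attacked by (1,4)→{1,4}; (2,1)→{1,3}; (3,5)→{4,5,6}; (5,6)→{5,6}; (6,3)→{1,3,5}. Safe: 2. Place at column 2.
Columns [4, 1, 5, 2, 6, 3], r−c [-3, 1, -2, 2, -1, 3], r+c [5, 3, 8, 6, 11, 9] are all distinct, so no two queens attack.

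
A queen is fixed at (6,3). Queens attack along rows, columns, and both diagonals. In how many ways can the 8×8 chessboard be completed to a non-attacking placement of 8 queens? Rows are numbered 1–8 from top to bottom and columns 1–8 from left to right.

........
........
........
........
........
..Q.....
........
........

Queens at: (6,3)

4

Branch on row 1: col 1 → 0; col 2 → 0; col 4 → 2; col 5 → 1; col 6 → 1; col 7 → 0.
Sum: 0 + 0 + 2 + 1 + 1 + 0 = 4.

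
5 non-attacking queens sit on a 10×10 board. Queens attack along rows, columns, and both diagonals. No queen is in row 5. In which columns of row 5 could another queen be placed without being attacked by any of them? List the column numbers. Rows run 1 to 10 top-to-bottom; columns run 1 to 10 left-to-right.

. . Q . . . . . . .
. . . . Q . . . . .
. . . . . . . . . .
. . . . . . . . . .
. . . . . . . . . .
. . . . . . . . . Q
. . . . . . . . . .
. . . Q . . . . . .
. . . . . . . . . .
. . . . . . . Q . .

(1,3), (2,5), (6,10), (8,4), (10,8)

columns 6

(1,3) attacks row 5 at column 3 and diagonals 7.
(2,5) attacks row 5 at column 5 and diagonals 2, 8.
(6,10) attacks row 5 at column 10 and diagonals 9.
(8,4) attacks row 5 at column 4 and diagonals 1, 7.
(10,8) attacks row 5 at column 8 and diagonals 3.
Attacked columns: {1, 2, 3, 4, 5, 7, 8, 9, 10}. Safe: {6}.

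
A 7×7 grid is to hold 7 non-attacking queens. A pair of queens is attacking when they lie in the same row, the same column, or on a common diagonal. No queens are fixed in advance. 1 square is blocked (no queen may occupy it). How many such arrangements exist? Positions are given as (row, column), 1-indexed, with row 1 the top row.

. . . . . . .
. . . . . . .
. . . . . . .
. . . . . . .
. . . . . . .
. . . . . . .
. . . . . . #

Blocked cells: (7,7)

36

Branch on row 1: col 1 → 4; col 2 → 6; col 3 → 5; col 4 → 5; col 5 → 5; col 6 → 7; col 7 → 4.
Sum: 4 + 6 + 5 + 5 + 5 + 7 + 4 = 36.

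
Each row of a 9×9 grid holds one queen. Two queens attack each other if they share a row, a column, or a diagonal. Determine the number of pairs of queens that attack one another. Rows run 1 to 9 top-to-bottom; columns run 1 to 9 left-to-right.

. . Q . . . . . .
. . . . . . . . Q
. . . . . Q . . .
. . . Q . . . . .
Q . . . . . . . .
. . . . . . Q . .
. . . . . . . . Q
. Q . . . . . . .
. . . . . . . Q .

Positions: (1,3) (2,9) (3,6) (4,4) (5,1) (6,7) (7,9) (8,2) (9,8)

Same column: (2,9)–(7,9) (column 9).
Same diagonal: (1,3)–(7,9) (|1−7| = |3−9| = 6).
Total attacking pairs: 2.

2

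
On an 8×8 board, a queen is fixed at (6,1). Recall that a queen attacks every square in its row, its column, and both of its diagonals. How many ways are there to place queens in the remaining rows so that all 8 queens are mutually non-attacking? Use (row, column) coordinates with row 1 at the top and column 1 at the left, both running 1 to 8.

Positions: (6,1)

16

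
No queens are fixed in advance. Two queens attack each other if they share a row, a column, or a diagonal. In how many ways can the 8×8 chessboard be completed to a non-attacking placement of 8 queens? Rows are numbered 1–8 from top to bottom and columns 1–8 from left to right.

92

Branch on row 1: col 1 → 4; col 2 → 8; col 3 → 16; col 4 → 18; col 5 → 18; col 6 → 16; col 7 → 8; col 8 → 4.
Sum: 4 + 8 + 16 + 18 + 18 + 16 + 8 + 4 = 92.
(This is the classic 8-queens count.)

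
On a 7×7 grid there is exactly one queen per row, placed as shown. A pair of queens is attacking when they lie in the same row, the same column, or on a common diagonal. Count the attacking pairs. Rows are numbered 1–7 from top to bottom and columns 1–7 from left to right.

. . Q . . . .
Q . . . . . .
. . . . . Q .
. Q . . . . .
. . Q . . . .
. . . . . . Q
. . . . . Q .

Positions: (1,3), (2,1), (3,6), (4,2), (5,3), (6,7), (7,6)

Same column: (1,3)–(5,3) (column 3); (3,6)–(7,6) (column 6).
Same diagonal: (2,1)–(7,6) (|2−7| = |1−6| = 5); (4,2)–(5,3) (|4−5| = |2−3| = 1); (6,7)–(7,6) (|6−7| = |7−6| = 1).
Total attacking pairs: 5.

5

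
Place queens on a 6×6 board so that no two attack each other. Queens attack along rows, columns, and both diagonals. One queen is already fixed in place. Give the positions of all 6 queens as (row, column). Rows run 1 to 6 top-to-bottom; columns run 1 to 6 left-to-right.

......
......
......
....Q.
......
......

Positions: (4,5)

(1,3) (2,6) (3,2) (4,5) (5,1) (6,4)

Row 1: attacked by (4,5)→{2,5}. Safe: 1, 3, 4, 6. Place at column 3.
Row 2: attacked by (1,3)→{2,3,4}; (4,5)→{3,5}. Safe: 1, 6. Place at column 6.
Row 3: attacked by (1,3)→{1,3,5}; (2,6)→{5,6}; (4,5)→{4,5,6}. Safe: 2. Place at column 2.
Row 5: attacked by (1,3)→{3}; (2,6)→{3,6}; (3,2)→{2,4}; (4,5)→{4,5,6}. Safe: 1. Place at column 1.
Row 6: attacked by (1,3)→{3}; (2,6)→{2,6}; (3,2)→{2,5}; (4,5)→{3,5}; (5,1)→{1,2}. Safe: 4. Place at column 4.
Columns [3, 6, 2, 5, 1, 4], r−c [-2, -4, 1, -1, 4, 2], r+c [4, 8, 5, 9, 6, 10] are all distinct, so no two queens attack.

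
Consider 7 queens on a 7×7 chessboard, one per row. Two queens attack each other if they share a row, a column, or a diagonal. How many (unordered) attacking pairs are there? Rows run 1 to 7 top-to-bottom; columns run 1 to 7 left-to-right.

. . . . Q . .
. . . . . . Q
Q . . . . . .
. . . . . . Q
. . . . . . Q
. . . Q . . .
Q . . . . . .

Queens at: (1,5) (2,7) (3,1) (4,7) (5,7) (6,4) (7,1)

Same column: (2,7)–(4,7) (column 7); (2,7)–(5,7) (column 7); (3,1)–(7,1) (column 1); (4,7)–(5,7) (column 7).
Same diagonal: (3,1)–(6,4) (|3−6| = |1−4| = 3).
Total attacking pairs: 5.

5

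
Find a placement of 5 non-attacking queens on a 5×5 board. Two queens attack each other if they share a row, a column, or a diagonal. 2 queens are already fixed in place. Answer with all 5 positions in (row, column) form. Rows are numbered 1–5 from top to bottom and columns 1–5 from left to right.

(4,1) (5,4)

Row 1: attacked by (4,1)→{1,4}; (5,4)→{4}. Safe: 2, 3, 5. Place at column 2.
Row 2: attacked by (1,2)→{1,2,3}; (4,1)→{1,3}; (5,4)→{1,4}. Safe: 5. Place at column 5.
Row 3: attacked by (1,2)→{2,4}; (2,5)→{4,5}; (4,1)→{1,2}; (5,4)→{2,4}. Safe: 3. Place at column 3.
Columns [2, 5, 3, 1, 4], r−c [-1, -3, 0, 3, 1], r+c [3, 7, 6, 5, 9] are all distinct, so no two queens attack.

(1,2) (2,5) (3,3) (4,1) (5,4)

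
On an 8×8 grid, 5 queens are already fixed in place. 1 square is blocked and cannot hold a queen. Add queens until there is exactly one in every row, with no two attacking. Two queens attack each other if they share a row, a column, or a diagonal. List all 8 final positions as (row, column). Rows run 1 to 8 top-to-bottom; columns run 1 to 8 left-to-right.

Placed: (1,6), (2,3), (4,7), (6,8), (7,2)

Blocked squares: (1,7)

(1,6) (2,3) (3,1) (4,7) (5,5) (6,8) (7,2) (8,4)

Row 3: attacked by (1,6)→{4,6,8}; (2,3)→{2,3,4}; (4,7)→{6,7,8}; (6,8)→{5,8}; (7,2)→{2,6}. Safe: 1. Place at column 1.
Row 5: attacked by (1,6)→{2,6}; (2,3)→{3,6}; (3,1)→{1,3}; (4,7)→{6,7,8}; (6,8)→{7,8}; (7,2)→{2,4}. Safe: 5. Place at column 5.
Row 8: attacked by (1,6)→{6}; (2,3)→{3}; (3,1)→{1,6}; (4,7)→{3,7}; (5,5)→{2,5,8}; (6,8)→{6,8}; (7,2)→{1,2,3}. Safe: 4. Place at column 4.
Columns [6, 3, 1, 7, 5, 8, 2, 4], r−c [-5, -1, 2, -3, 0, -2, 5, 4], r+c [7, 5, 4, 11, 10, 14, 9, 12] are all distinct, so no two queens attack.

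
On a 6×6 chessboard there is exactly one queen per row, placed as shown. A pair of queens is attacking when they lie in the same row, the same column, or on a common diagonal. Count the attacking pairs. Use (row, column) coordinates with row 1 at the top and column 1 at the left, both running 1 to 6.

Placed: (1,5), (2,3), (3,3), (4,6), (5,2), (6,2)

3

Same column: (2,3)–(3,3) (column 3); (5,2)–(6,2) (column 2).
Same diagonal: (1,5)–(3,3) (|1−3| = |5−3| = 2).
Total attacking pairs: 3.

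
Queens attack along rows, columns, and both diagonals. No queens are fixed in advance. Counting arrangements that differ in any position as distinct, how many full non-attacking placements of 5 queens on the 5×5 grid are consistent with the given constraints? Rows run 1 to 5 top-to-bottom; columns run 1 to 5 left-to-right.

10

Branch on row 1: col 1 → 2; col 2 → 2; col 3 → 2; col 4 → 2; col 5 → 2.
Sum: 2 + 2 + 2 + 2 + 2 = 10.
(This is the classic 5-queens count.)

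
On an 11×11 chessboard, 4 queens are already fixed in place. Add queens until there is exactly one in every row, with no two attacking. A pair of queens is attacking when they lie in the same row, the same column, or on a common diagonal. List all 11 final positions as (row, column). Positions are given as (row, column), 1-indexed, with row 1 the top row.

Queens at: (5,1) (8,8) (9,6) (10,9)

(1,2) (2,10) (3,5) (4,7) (5,1) (6,4) (7,11) (8,8) (9,6) (10,9) (11,3)

Row 1: attacked by (5,1)→{1,5}; (8,8)→{1,8}; (9,6)→{6}; (10,9)→{9}. Safe: 2, 3, 4, 7, 10, 11. Place at column 2.
Row 2: attacked by (1,2)→{1,2,3}; (5,1)→{1,4}; (8,8)→{2,8}; (9,6)→{6}; (10,9)→{1,9}. Safe: 5, 7, 10, 11. Place at column 10.
Row 3: attacked by (1,2)→{2,4}; (2,10)→{9,10,11}; (5,1)→{1,3}; (8,8)→{3,8}; (9,6)→{6}; (10,9)→{2,9}. Safe: 5, 7. Place at column 5.
Row 4: attacked by (1,2)→{2,5}; (2,10)→{8,10}; (3,5)→{4,5,6}; (5,1)→{1,2}; (8,8)→{4,8}; (9,6)→{1,6,11}; (10,9)→{3,9}. Safe: 7. Place at column 7.
Row 6: attacked by (1,2)→{2,7}; (2,10)→{6,10}; (3,5)→{2,5,8}; (4,7)→{5,7,9}; (5,1)→{1,2}; (8,8)→{6,8,10}; (9,6)→{3,6,9}; (10,9)→{5,9}. Safe: 4, 11. Place at column 4.
Row 7: attacked by (1,2)→{2,8}; (2,10)→{5,10}; (3,5)→{1,5,9}; (4,7)→{4,7,10}; (5,1)→{1,3}; (6,4)→{3,4,5}; (8,8)→{7,8,9}; (9,6)→{4,6,8}; (10,9)→{6,9}. Safe: 11. Place at column 11.
Row 11: attacked by (1,2)→{2}; (2,10)→{1,10}; (3,5)→{5}; (4,7)→{7}; (5,1)→{1,7}; (6,4)→{4,9}; (7,11)→{7,11}; (8,8)→{5,8,11}; (9,6)→{4,6,8}; (10,9)→{8,9,10}. Safe: 3. Place at column 3.
Columns [2, 10, 5, 7, 1, 4, 11, 8, 6, 9, 3], r−c [-1, -8, -2, -3, 4, 2, -4, 0, 3, 1, 8], r+c [3, 12, 8, 11, 6, 10, 18, 16, 15, 19, 14] are all distinct, so no two queens attack.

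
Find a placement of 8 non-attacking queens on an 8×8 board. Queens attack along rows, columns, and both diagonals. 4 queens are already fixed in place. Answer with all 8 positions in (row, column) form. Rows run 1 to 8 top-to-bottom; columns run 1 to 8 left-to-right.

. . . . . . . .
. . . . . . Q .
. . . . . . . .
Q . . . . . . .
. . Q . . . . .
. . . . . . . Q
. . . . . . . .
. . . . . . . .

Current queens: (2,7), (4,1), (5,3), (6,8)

Row 1: attacked by (2,7)→{6,7,8}; (4,1)→{1,4}; (5,3)→{3,7}; (6,8)→{3,8}. Safe: 2, 5. Place at column 5.
Row 3: attacked by (1,5)→{3,5,7}; (2,7)→{6,7,8}; (4,1)→{1,2}; (5,3)→{1,3,5}; (6,8)→{5,8}. Safe: 4. Place at column 4.
Row 7: attacked by (1,5)→{5}; (2,7)→{2,7}; (3,4)→{4,8}; (4,1)→{1,4}; (5,3)→{1,3,5}; (6,8)→{7,8}. Safe: 6. Place at column 6.
Row 8: attacked by (1,5)→{5}; (2,7)→{1,7}; (3,4)→{4}; (4,1)→{1,5}; (5,3)→{3,6}; (6,8)→{6,8}; (7,6)→{5,6,7}. Safe: 2. Place at column 2.
Columns [5, 7, 4, 1, 3, 8, 6, 2], r−c [-4, -5, -1, 3, 2, -2, 1, 6], r+c [6, 9, 7, 5, 8, 14, 13, 10] are all distinct, so no two queens attack.

(1,5) (2,7) (3,4) (4,1) (5,3) (6,8) (7,6) (8,2)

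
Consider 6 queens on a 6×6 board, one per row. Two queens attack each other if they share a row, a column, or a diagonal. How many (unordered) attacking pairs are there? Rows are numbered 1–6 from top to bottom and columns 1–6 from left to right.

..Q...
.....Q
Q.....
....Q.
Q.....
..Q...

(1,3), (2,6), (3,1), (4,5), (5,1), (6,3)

Same column: (1,3)–(6,3) (column 3); (3,1)–(5,1) (column 1).
Same diagonal: (1,3)–(3,1) (|1−3| = |3−1| = 2); (4,5)–(6,3) (|4−6| = |5−3| = 2).
Total attacking pairs: 4.

4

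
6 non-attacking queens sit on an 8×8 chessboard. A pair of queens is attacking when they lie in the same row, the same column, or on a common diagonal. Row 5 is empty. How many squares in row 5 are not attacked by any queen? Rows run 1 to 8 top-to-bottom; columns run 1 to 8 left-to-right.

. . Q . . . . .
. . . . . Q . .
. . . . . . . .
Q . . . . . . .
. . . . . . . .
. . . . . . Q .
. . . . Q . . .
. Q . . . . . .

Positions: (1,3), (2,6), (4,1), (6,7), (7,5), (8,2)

(1,3) attacks row 5 at column 3 and diagonals 7.
(2,6) attacks row 5 at column 6 and diagonals 3.
(4,1) attacks row 5 at column 1 and diagonals 2.
(6,7) attacks row 5 at column 7 and diagonals 6, 8.
(7,5) attacks row 5 at column 5 and diagonals 3, 7.
(8,2) attacks row 5 at column 2 and diagonals 5.
Attacked columns: {1, 2, 3, 5, 6, 7, 8}. Safe: {4}.

1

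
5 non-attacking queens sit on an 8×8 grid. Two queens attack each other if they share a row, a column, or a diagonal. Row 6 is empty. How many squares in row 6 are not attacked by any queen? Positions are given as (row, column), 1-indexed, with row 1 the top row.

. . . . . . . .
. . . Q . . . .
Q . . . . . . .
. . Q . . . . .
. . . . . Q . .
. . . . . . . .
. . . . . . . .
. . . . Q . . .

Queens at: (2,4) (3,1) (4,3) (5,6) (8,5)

1

(2,4) attacks row 6 at column 4 and diagonals 8.
(3,1) attacks row 6 at column 1 and diagonals 4.
(4,3) attacks row 6 at column 3 and diagonals 1, 5.
(5,6) attacks row 6 at column 6 and diagonals 5, 7.
(8,5) attacks row 6 at column 5 and diagonals 3, 7.
Attacked columns: {1, 3, 4, 5, 6, 7, 8}. Safe: {2}.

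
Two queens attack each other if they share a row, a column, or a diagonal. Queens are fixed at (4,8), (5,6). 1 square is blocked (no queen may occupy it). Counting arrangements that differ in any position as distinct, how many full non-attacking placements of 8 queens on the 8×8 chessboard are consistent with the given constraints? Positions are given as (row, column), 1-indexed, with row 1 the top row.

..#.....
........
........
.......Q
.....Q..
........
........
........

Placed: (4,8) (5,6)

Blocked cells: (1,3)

4

Branch on row 1: col 1 → 0; col 4 → 2; col 7 → 2.
Sum: 0 + 2 + 2 = 4.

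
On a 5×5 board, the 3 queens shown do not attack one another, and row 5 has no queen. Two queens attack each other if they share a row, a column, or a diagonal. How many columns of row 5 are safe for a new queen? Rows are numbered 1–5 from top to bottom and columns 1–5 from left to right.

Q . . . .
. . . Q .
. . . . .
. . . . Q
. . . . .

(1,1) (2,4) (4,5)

(1,1) attacks row 5 at column 1 and diagonals 5.
(2,4) attacks row 5 at column 4 and diagonals 1.
(4,5) attacks row 5 at column 5 and diagonals 4.
Attacked columns: {1, 4, 5}. Safe: {2, 3}.

2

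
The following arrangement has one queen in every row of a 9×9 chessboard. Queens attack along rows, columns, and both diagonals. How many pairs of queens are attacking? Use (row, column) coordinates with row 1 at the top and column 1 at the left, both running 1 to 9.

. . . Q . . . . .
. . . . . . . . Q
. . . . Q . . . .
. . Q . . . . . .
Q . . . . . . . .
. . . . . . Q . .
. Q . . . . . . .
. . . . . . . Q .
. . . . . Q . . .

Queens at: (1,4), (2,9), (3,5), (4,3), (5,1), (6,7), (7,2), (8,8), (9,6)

0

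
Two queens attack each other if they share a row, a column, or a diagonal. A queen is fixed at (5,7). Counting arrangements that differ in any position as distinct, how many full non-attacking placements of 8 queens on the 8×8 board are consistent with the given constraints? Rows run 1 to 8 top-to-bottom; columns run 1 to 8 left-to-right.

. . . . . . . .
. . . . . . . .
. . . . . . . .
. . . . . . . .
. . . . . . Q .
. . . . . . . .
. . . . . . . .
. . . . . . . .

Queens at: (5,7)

Branch on row 1: col 1 → 1; col 2 → 0; col 4 → 3; col 5 → 3; col 6 → 0; col 8 → 1.
Sum: 1 + 0 + 3 + 3 + 0 + 1 = 8.

8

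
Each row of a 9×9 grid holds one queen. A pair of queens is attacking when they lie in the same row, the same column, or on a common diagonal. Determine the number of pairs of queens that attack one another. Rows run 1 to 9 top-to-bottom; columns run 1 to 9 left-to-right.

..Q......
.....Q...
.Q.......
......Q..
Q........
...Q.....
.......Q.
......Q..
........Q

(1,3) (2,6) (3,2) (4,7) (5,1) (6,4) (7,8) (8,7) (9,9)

3

Same column: (4,7)–(8,7) (column 7).
Same diagonal: (3,2)–(8,7) (|3−8| = |2−7| = 5); (7,8)–(8,7) (|7−8| = |8−7| = 1).
Total attacking pairs: 3.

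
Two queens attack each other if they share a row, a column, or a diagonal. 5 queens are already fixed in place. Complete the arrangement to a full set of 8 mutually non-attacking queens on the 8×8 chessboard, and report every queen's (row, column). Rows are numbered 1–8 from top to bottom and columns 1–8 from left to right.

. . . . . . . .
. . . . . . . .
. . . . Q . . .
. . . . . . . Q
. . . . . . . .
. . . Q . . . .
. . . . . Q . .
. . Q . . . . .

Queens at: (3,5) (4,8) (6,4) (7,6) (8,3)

(1,1) (2,7) (3,5) (4,8) (5,2) (6,4) (7,6) (8,3)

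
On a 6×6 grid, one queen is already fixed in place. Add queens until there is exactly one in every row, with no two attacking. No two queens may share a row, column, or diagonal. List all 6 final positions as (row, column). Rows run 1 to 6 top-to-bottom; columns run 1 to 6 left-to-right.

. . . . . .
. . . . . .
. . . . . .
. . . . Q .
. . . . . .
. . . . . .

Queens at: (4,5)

(1,3) (2,6) (3,2) (4,5) (5,1) (6,4)

Row 1: attacked by (4,5)→{2,5}. Safe: 1, 3, 4, 6. Place at column 3.
Row 2: attacked by (1,3)→{2,3,4}; (4,5)→{3,5}. Safe: 1, 6. Place at column 6.
Row 3: attacked by (1,3)→{1,3,5}; (2,6)→{5,6}; (4,5)→{4,5,6}. Safe: 2. Place at column 2.
Row 5: attacked by (1,3)→{3}; (2,6)→{3,6}; (3,2)→{2,4}; (4,5)→{4,5,6}. Safe: 1. Place at column 1.
Row 6: attacked by (1,3)→{3}; (2,6)→{2,6}; (3,2)→{2,5}; (4,5)→{3,5}; (5,1)→{1,2}. Safe: 4. Place at column 4.
Columns [3, 6, 2, 5, 1, 4], r−c [-2, -4, 1, -1, 4, 2], r+c [4, 8, 5, 9, 6, 10] are all distinct, so no two queens attack.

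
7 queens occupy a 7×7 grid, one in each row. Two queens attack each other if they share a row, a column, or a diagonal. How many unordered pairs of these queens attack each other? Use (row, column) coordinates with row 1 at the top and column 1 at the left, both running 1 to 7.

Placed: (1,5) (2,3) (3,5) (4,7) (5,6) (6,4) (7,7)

4

Same column: (1,5)–(3,5) (column 5); (4,7)–(7,7) (column 7).
Same diagonal: (2,3)–(5,6) (|2−5| = |3−6| = 3); (4,7)–(5,6) (|4−5| = |7−6| = 1).
Total attacking pairs: 4.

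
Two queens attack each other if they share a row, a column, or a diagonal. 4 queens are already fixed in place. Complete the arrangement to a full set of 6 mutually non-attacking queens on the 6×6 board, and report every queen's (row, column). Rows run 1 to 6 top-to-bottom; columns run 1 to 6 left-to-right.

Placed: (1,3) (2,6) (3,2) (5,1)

(1,3) (2,6) (3,2) (4,5) (5,1) (6,4)

Row 4: attacked by (1,3)→{3,6}; (2,6)→{4,6}; (3,2)→{1,2,3}; (5,1)→{1,2}. Safe: 5. Place at column 5.
Row 6: attacked by (1,3)→{3}; (2,6)→{2,6}; (3,2)→{2,5}; (4,5)→{3,5}; (5,1)→{1,2}. Safe: 4. Place at column 4.
Columns [3, 6, 2, 5, 1, 4], r−c [-2, -4, 1, -1, 4, 2], r+c [4, 8, 5, 9, 6, 10] are all distinct, so no two queens attack.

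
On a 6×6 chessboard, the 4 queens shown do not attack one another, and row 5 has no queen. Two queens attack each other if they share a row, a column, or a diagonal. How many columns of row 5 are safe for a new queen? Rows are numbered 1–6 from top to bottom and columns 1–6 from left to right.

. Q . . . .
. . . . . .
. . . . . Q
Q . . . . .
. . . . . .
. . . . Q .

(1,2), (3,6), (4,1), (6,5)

(1,2) attacks row 5 at column 2 and diagonals 6.
(3,6) attacks row 5 at column 6 and diagonals 4.
(4,1) attacks row 5 at column 1 and diagonals 2.
(6,5) attacks row 5 at column 5 and diagonals 4, 6.
Attacked columns: {1, 2, 4, 5, 6}. Safe: {3}.

1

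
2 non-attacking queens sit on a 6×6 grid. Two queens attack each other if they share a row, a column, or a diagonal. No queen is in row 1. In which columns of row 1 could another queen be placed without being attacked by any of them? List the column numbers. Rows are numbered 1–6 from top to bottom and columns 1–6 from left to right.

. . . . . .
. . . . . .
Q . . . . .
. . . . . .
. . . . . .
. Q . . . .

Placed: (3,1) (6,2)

(3,1) attacks row 1 at column 1 and diagonals 3.
(6,2) attacks row 1 at column 2.
Attacked columns: {1, 2, 3}. Safe: {4, 5, 6}.

columns 4, 5, 6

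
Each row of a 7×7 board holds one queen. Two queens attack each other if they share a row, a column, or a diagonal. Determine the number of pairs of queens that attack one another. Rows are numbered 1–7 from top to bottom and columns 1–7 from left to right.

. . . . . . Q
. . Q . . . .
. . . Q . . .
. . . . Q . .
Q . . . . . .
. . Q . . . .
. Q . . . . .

7

Same column: (2,3)–(6,3) (column 3).
Same diagonal: (2,3)–(3,4) (|2−3| = |3−4| = 1); (2,3)–(4,5) (|2−4| = |3−5| = 2); (3,4)–(4,5) (|3−4| = |4−5| = 1); (4,5)–(6,3) (|4−6| = |5−3| = 2); (4,5)–(7,2) (|4−7| = |5−2| = 3); (6,3)–(7,2) (|6−7| = |3−2| = 1).
Total attacking pairs: 7.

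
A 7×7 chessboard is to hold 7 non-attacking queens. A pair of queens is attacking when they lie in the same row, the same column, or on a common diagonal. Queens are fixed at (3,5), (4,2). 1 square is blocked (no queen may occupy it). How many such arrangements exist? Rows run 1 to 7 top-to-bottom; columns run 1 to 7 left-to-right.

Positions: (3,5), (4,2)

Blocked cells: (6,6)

2

Branch on row 1: col 1 → 0; col 4 → 2; col 6 → 0.
Sum: 0 + 2 + 0 = 2.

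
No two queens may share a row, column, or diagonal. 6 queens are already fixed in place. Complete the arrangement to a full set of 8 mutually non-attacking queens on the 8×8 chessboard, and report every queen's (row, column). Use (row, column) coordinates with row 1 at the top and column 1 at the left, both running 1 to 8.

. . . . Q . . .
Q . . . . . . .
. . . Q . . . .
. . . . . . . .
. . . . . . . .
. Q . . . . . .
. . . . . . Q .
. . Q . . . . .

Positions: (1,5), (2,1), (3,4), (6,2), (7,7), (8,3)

Row 4: attacked by (1,5)→{2,5,8}; (2,1)→{1,3}; (3,4)→{3,4,5}; (6,2)→{2,4}; (7,7)→{4,7}; (8,3)→{3,7}. Safe: 6. Place at column 6.
Row 5: attacked by (1,5)→{1,5}; (2,1)→{1,4}; (3,4)→{2,4,6}; (4,6)→{5,6,7}; (6,2)→{1,2,3}; (7,7)→{5,7}; (8,3)→{3,6}. Safe: 8. Place at column 8.
Columns [5, 1, 4, 6, 8, 2, 7, 3], r−c [-4, 1, -1, -2, -3, 4, 0, 5], r+c [6, 3, 7, 10, 13, 8, 14, 11] are all distinct, so no two queens attack.

(1,5) (2,1) (3,4) (4,6) (5,8) (6,2) (7,7) (8,3)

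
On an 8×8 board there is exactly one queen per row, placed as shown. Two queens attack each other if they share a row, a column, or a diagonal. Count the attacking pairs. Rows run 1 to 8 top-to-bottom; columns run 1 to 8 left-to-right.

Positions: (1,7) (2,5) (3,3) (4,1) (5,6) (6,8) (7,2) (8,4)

0

All columns are distinct and no two queens satisfy |Δrow| = |Δcol|, so no pair attacks.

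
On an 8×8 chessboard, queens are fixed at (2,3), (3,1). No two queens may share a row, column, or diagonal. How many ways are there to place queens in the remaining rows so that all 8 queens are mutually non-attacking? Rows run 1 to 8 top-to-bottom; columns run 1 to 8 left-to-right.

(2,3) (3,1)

Branch on row 1: col 5 → 2; col 6 → 3; col 7 → 1; col 8 → 1.
Sum: 2 + 3 + 1 + 1 = 7.

7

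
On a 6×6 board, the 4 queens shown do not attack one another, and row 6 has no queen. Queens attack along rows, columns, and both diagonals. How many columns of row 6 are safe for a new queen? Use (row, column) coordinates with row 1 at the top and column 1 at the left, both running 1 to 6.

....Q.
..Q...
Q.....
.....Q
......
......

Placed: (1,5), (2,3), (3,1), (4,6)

1

(1,5) attacks row 6 at column 5.
(2,3) attacks row 6 at column 3.
(3,1) attacks row 6 at column 1 and diagonals 4.
(4,6) attacks row 6 at column 6 and diagonals 4.
Attacked columns: {1, 3, 4, 5, 6}. Safe: {2}.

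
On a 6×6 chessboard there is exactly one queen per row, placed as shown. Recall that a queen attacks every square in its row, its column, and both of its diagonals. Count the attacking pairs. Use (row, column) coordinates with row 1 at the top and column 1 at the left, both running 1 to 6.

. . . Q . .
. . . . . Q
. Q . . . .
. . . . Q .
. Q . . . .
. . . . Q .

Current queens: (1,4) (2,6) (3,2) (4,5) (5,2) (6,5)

4

Same column: (3,2)–(5,2) (column 2); (4,5)–(6,5) (column 5).
Same diagonal: (1,4)–(3,2) (|1−3| = |4−2| = 2); (3,2)–(6,5) (|3−6| = |2−5| = 3).
Total attacking pairs: 4.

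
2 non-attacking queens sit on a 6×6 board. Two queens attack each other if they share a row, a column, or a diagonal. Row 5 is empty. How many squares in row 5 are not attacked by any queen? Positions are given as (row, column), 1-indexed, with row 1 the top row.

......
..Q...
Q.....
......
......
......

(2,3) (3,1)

(2,3) attacks row 5 at column 3 and diagonals 6.
(3,1) attacks row 5 at column 1 and diagonals 3.
Attacked columns: {1, 3, 6}. Safe: {2, 4, 5}.

3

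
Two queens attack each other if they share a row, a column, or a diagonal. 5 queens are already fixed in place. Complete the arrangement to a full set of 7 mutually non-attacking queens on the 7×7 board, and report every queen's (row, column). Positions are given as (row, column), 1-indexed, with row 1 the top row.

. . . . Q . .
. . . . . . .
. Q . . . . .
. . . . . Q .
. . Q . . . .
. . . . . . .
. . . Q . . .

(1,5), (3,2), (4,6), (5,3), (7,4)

(1,5) (2,7) (3,2) (4,6) (5,3) (6,1) (7,4)

Row 2: attacked by (1,5)→{4,5,6}; (3,2)→{1,2,3}; (4,6)→{4,6}; (5,3)→{3,6}; (7,4)→{4}. Safe: 7. Place at column 7.
Row 6: attacked by (1,5)→{5}; (2,7)→{3,7}; (3,2)→{2,5}; (4,6)→{4,6}; (5,3)→{2,3,4}; (7,4)→{3,4,5}. Safe: 1. Place at column 1.
Columns [5, 7, 2, 6, 3, 1, 4], r−c [-4, -5, 1, -2, 2, 5, 3], r+c [6, 9, 5, 10, 8, 7, 11] are all distinct, so no two queens attack.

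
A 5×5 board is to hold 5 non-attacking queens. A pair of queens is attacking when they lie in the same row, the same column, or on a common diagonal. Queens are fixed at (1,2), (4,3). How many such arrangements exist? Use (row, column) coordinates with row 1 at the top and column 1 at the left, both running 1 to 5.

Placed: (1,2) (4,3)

1

Branch on row 2: col 4 → 1.
Sum: 1 = 1.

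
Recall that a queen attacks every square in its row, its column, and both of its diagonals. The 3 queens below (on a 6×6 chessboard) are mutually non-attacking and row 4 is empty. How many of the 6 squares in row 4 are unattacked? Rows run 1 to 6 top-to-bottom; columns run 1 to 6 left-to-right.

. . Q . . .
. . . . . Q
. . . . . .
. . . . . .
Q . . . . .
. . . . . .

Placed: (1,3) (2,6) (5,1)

(1,3) attacks row 4 at column 3 and diagonals 6.
(2,6) attacks row 4 at column 6 and diagonals 4.
(5,1) attacks row 4 at column 1 and diagonals 2.
Attacked columns: {1, 2, 3, 4, 6}. Safe: {5}.

1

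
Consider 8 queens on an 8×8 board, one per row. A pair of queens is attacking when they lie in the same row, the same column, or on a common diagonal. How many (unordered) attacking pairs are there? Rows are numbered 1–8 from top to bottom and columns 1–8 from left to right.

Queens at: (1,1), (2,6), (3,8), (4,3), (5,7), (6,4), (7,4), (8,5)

3

Same column: (6,4)–(7,4) (column 4).
Same diagonal: (3,8)–(7,4) (|3−7| = |8−4| = 4); (7,4)–(8,5) (|7−8| = |4−5| = 1).
Total attacking pairs: 3.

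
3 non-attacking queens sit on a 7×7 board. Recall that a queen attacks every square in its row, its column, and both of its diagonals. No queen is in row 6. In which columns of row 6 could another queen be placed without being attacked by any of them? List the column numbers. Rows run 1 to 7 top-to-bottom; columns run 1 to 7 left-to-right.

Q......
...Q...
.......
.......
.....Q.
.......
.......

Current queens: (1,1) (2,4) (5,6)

columns 2, 3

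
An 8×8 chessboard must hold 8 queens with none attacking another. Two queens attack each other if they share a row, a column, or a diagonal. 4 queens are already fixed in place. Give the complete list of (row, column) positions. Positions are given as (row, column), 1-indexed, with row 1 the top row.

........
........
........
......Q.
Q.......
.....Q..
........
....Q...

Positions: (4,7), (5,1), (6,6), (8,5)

(1,3) (2,8) (3,4) (4,7) (5,1) (6,6) (7,2) (8,5)

Row 1: attacked by (4,7)→{4,7}; (5,1)→{1,5}; (6,6)→{1,6}; (8,5)→{5}. Safe: 2, 3, 8. Place at column 3.
Row 2: attacked by (1,3)→{2,3,4}; (4,7)→{5,7}; (5,1)→{1,4}; (6,6)→{2,6}; (8,5)→{5}. Safe: 8. Place at column 8.
Row 3: attacked by (1,3)→{1,3,5}; (2,8)→{7,8}; (4,7)→{6,7,8}; (5,1)→{1,3}; (6,6)→{3,6}; (8,5)→{5}. Safe: 2, 4. Place at column 4.
Row 7: attacked by (1,3)→{3}; (2,8)→{3,8}; (3,4)→{4,8}; (4,7)→{4,7}; (5,1)→{1,3}; (6,6)→{5,6,7}; (8,5)→{4,5,6}. Safe: 2. Place at column 2.
Columns [3, 8, 4, 7, 1, 6, 2, 5], r−c [-2, -6, -1, -3, 4, 0, 5, 3], r+c [4, 10, 7, 11, 6, 12, 9, 13] are all distinct, so no two queens attack.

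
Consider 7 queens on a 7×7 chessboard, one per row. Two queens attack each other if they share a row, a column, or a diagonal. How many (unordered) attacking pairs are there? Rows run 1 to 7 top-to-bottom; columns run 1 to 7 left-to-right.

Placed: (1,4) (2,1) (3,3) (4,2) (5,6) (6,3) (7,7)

3

Same column: (3,3)–(6,3) (column 3).
Same diagonal: (3,3)–(4,2) (|3−4| = |3−2| = 1); (3,3)–(7,7) (|3−7| = |3−7| = 4).
Total attacking pairs: 3.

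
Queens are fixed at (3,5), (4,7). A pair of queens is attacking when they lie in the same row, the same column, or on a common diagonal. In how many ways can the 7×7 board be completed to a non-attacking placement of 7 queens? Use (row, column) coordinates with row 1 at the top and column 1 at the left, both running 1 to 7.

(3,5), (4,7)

2

Branch on row 1: col 1 → 1; col 2 → 0; col 6 → 1.
Sum: 1 + 0 + 1 = 2.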